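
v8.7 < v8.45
True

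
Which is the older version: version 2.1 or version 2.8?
version 2.1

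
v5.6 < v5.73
True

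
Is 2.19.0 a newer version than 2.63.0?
No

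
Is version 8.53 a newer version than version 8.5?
Yes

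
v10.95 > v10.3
True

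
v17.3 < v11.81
False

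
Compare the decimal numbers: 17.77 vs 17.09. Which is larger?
17.77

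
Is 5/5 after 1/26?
Yes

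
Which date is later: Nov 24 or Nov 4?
Nov 24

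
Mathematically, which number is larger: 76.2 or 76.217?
76.217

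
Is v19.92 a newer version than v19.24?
Yes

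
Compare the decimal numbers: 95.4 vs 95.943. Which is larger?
95.943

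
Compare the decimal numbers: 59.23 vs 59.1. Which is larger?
59.23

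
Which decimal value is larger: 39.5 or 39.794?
39.794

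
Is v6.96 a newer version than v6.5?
Yes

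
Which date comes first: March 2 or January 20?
January 20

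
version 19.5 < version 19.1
False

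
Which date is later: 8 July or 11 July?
11 July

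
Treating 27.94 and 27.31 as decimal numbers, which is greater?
27.94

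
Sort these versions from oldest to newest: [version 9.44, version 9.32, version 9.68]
[version 9.32, version 9.44, version 9.68]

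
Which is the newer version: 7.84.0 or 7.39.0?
7.84.0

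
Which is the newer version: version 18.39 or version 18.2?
version 18.39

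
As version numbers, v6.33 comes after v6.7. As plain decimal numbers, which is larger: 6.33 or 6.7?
6.7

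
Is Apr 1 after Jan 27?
Yes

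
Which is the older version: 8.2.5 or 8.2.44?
8.2.5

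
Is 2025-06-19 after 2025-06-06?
Yes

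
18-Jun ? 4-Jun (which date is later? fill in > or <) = >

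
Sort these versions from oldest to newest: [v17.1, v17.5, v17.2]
[v17.1, v17.2, v17.5]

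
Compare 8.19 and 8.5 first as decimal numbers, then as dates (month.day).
As decimals: 8.19 < 8.5. As dates: 8/19 is later than 8/5 (day 19 > day 5).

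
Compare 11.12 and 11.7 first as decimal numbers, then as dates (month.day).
As decimals: 11.12 < 11.7. As dates: 11/12 is later than 11/7 (day 12 > day 7).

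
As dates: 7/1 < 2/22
False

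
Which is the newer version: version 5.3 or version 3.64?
version 5.3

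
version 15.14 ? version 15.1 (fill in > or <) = >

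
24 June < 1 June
False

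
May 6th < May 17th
True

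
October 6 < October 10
True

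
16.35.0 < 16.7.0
False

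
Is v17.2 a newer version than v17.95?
No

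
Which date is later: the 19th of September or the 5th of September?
the 19th of September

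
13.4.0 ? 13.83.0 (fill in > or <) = <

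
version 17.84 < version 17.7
False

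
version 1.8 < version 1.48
True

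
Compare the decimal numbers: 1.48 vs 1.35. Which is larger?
1.48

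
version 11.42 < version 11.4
False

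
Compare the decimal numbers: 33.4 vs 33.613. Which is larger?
33.613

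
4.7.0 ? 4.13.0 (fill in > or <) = <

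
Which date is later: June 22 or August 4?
August 4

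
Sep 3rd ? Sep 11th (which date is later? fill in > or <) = <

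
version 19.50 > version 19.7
True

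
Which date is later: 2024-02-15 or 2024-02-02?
2024-02-15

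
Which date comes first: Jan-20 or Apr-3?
Jan-20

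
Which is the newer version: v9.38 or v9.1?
v9.38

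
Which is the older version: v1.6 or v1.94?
v1.6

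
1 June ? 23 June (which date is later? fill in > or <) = <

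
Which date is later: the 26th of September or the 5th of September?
the 26th of September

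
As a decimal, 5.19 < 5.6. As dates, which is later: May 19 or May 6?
May 19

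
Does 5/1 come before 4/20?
No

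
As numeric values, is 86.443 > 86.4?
True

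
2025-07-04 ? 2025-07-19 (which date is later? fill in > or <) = <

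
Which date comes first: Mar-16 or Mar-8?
Mar-8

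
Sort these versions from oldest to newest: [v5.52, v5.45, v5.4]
[v5.4, v5.45, v5.52]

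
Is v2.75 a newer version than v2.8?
Yes. Version numbers are compared segment by segment as integers, not as decimals: minor version 75 > 8, so v2.75 > v2.8 (even though the decimal 2.75 < 2.8).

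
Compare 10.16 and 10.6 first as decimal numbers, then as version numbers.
As decimals: 10.16 < 10.6. As versions: v10.16 > v10.6 (minor version 16 > 6).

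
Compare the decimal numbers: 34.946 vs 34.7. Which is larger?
34.946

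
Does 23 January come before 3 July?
Yes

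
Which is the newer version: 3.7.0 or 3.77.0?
3.77.0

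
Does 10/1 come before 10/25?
Yes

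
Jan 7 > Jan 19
False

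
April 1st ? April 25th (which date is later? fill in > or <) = <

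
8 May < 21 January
False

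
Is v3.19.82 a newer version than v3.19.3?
Yes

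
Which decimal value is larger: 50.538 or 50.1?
50.538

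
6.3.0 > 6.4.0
False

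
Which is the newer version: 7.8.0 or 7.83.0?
7.83.0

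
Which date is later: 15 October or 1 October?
15 October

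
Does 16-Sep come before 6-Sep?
No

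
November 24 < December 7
True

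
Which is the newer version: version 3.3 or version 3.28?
version 3.28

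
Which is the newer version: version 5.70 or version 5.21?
version 5.70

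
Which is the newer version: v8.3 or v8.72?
v8.72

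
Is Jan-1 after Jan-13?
No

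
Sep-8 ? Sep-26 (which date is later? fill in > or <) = <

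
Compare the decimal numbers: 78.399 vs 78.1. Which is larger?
78.399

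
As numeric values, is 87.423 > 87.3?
True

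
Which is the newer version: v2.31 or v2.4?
v2.31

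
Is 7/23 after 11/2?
No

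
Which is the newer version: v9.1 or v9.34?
v9.34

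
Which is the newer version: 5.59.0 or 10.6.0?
10.6.0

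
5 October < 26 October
True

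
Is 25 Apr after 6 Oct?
No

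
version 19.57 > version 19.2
True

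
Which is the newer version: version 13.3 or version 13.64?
version 13.64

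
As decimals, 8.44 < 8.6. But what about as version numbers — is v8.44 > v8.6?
True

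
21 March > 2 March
True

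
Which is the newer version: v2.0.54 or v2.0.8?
v2.0.54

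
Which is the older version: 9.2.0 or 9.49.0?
9.2.0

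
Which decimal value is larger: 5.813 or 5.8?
5.813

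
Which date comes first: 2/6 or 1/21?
1/21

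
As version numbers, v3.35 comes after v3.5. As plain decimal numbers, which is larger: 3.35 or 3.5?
3.5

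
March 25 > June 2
False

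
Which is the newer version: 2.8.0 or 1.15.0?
2.8.0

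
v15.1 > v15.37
False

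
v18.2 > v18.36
False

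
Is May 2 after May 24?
No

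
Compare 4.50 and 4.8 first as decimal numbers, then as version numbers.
As decimals: 4.50 < 4.8. As versions: v4.50 > v4.8 (minor version 50 > 8).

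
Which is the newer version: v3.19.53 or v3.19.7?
v3.19.53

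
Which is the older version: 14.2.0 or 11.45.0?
11.45.0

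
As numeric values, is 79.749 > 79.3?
True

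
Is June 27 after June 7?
Yes. Day 27 comes after day 7 in June — this is a date comparison, not a decimal one (the decimal 6.27 would be smaller than 6.7).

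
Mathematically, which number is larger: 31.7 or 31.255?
31.7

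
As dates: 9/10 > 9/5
True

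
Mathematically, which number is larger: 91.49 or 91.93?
91.93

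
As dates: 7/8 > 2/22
True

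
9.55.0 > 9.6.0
True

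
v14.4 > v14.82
False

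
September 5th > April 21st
True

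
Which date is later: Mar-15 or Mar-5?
Mar-15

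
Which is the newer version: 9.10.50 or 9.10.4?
9.10.50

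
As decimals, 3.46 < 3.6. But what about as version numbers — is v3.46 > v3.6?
True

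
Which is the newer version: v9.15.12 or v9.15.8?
v9.15.12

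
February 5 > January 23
True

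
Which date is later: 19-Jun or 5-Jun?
19-Jun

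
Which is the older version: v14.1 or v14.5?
v14.1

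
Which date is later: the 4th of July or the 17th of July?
the 17th of July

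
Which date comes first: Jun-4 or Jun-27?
Jun-4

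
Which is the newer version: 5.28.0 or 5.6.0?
5.28.0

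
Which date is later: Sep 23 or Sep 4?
Sep 23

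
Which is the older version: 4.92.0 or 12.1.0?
4.92.0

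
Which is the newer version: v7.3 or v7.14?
v7.14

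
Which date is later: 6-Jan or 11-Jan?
11-Jan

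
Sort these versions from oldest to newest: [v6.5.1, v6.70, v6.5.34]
[v6.5.1, v6.5.34, v6.70]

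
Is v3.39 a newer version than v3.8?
Yes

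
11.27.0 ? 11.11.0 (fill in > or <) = >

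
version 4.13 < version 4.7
False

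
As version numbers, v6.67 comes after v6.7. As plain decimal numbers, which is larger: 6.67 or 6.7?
6.7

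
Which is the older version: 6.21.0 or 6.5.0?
6.5.0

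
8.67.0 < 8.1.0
False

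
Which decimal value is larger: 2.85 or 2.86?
2.86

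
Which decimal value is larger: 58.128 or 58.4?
58.4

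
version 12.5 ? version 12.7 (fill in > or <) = <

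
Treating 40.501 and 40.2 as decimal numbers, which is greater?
40.501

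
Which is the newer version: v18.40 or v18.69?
v18.69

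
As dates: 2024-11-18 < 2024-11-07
False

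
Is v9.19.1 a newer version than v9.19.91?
No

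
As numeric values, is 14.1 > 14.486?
False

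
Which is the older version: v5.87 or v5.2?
v5.2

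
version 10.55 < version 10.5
False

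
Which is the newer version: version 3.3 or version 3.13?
version 3.13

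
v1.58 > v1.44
True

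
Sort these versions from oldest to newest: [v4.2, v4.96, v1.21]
[v1.21, v4.2, v4.96]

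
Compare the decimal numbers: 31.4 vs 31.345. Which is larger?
31.4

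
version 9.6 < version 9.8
True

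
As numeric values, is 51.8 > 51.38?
True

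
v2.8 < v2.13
True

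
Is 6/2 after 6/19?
No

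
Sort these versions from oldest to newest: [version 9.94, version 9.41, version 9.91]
[version 9.41, version 9.91, version 9.94]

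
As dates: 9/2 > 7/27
True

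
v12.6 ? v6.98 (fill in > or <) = >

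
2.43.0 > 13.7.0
False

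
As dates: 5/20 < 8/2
True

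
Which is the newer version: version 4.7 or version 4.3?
version 4.7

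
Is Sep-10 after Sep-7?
Yes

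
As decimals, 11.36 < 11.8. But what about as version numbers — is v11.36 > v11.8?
True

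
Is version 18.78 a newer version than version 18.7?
Yes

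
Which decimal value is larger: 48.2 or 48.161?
48.2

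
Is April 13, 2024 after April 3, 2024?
Yes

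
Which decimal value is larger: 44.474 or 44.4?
44.474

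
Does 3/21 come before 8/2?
Yes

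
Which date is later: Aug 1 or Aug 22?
Aug 22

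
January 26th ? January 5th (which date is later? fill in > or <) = >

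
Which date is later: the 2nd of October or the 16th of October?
the 16th of October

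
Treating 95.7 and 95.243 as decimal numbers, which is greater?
95.7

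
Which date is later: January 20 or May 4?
May 4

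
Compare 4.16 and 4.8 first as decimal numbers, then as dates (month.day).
As decimals: 4.16 < 4.8. As dates: 4/16 is later than 4/8 (day 16 > day 8).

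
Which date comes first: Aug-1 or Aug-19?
Aug-1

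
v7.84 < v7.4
False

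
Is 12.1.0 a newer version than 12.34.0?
No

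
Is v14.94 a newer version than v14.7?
Yes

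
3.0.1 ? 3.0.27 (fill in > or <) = <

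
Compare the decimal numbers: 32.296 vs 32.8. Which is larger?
32.8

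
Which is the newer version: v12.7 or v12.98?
v12.98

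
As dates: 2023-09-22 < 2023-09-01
False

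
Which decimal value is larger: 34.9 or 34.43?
34.9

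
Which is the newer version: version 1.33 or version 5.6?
version 5.6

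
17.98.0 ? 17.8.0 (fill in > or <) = >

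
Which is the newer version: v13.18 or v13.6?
v13.18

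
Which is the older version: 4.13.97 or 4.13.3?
4.13.3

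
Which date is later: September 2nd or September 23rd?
September 23rd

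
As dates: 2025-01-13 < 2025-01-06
False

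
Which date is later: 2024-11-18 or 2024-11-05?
2024-11-18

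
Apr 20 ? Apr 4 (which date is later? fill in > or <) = >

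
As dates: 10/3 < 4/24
False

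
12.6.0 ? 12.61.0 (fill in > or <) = <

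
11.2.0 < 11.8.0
True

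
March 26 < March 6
False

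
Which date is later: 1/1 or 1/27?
1/27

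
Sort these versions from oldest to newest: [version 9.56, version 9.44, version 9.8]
[version 9.8, version 9.44, version 9.56]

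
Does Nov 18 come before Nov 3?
No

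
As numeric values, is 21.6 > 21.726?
False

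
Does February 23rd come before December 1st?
Yes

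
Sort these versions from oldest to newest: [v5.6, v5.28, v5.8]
[v5.6, v5.8, v5.28]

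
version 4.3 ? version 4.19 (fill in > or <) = <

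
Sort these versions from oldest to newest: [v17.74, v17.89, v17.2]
[v17.2, v17.74, v17.89]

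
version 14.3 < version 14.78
True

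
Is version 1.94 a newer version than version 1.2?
Yes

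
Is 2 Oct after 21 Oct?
No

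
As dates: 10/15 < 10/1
False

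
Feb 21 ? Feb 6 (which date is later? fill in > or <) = >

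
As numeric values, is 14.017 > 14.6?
False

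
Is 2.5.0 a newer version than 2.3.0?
Yes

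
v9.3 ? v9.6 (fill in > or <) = <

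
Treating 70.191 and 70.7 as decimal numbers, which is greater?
70.7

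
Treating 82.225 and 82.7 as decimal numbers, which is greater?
82.7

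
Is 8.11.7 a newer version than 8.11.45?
No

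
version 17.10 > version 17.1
True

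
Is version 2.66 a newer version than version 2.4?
Yes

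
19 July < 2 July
False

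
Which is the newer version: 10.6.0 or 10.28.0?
10.28.0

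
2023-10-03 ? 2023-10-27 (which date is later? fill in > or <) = <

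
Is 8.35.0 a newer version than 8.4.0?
Yes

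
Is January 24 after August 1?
No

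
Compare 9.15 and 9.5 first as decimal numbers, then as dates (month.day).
As decimals: 9.15 < 9.5. As dates: 9/15 is later than 9/5 (day 15 > day 5).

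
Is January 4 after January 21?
No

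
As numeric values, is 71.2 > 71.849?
False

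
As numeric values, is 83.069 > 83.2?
False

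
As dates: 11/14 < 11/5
False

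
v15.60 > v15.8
True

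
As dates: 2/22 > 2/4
True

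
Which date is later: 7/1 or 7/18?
7/18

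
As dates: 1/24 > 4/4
False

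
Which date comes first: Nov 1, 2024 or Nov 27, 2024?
Nov 1, 2024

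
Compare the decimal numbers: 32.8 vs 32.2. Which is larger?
32.8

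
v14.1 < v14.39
True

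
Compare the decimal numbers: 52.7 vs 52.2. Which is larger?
52.7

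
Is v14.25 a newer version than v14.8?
Yes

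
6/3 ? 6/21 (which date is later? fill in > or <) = <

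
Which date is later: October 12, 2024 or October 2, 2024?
October 12, 2024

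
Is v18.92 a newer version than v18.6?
Yes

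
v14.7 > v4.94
True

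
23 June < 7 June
False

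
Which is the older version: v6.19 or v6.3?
v6.3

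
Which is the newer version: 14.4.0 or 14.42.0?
14.42.0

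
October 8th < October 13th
True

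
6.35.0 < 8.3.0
True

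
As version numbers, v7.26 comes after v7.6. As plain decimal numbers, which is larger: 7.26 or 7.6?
7.6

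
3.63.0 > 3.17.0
True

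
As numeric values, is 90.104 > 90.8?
False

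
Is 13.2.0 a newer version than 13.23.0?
No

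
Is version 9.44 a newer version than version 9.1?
Yes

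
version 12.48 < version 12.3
False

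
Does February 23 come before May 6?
Yes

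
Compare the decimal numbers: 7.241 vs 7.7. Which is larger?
7.7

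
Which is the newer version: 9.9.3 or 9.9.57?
9.9.57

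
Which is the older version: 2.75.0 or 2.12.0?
2.12.0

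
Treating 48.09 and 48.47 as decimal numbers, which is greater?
48.47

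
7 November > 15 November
False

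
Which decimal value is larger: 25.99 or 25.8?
25.99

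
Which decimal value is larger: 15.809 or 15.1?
15.809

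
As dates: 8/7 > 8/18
False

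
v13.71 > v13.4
True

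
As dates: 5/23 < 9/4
True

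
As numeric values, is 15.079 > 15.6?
False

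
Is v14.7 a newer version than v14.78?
No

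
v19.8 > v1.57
True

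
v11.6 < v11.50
True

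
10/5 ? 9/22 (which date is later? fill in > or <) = >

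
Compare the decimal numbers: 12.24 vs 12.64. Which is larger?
12.64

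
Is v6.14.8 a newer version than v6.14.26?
No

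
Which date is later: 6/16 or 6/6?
6/16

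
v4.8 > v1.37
True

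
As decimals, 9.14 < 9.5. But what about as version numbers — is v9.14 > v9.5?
True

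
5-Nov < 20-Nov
True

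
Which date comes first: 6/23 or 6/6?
6/6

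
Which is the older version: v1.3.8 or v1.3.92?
v1.3.8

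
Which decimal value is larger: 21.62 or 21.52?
21.62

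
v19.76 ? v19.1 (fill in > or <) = >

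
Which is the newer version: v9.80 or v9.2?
v9.80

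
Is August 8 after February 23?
Yes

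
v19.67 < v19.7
False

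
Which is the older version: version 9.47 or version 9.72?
version 9.47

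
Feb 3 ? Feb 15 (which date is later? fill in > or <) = <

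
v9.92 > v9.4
True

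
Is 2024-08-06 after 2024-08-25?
No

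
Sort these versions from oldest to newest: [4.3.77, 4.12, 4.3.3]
[4.3.3, 4.3.77, 4.12]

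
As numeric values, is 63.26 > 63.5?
False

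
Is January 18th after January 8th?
Yes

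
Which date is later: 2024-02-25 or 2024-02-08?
2024-02-25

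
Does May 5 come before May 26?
Yes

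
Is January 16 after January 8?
Yes. Day 16 comes after day 8 in January — this is a date comparison, not a decimal one (the decimal 1.16 would be smaller than 1.8).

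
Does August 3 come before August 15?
Yes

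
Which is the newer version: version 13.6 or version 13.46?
version 13.46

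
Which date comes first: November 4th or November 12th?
November 4th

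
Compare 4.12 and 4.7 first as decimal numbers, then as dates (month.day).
As decimals: 4.12 < 4.7. As dates: 4/12 is later than 4/7 (day 12 > day 7).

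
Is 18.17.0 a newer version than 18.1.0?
Yes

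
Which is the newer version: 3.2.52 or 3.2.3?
3.2.52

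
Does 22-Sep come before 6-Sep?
No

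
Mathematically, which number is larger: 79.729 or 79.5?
79.729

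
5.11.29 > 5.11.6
True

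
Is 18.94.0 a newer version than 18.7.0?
Yes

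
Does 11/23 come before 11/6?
No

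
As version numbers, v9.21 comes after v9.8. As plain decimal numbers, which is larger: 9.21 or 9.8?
9.8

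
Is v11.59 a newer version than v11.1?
Yes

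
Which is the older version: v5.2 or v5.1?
v5.1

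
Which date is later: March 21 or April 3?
April 3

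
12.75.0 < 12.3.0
False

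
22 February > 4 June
False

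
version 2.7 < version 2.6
False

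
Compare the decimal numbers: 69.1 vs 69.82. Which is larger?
69.82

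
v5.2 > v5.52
False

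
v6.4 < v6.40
True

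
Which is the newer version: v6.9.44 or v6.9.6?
v6.9.44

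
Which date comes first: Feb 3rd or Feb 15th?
Feb 3rd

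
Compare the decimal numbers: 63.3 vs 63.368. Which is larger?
63.368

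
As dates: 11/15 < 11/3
False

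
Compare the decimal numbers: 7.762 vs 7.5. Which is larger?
7.762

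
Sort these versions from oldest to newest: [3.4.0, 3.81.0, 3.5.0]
[3.4.0, 3.5.0, 3.81.0]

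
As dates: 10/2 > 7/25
True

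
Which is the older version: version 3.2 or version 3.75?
version 3.2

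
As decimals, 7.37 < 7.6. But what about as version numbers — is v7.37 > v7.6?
True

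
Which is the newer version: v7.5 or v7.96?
v7.96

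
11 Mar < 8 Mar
False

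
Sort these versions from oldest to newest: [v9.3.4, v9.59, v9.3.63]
[v9.3.4, v9.3.63, v9.59]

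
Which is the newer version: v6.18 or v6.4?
v6.18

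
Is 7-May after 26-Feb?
Yes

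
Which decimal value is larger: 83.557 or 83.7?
83.7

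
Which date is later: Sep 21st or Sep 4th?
Sep 21st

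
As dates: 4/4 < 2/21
False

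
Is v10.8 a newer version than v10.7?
Yes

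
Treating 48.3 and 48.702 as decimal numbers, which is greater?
48.702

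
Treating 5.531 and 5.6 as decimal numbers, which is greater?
5.6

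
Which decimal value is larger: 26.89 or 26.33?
26.89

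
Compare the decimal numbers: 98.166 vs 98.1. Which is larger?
98.166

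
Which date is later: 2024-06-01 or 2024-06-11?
2024-06-11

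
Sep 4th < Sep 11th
True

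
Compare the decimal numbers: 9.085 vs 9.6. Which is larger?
9.6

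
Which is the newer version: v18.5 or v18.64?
v18.64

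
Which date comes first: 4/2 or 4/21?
4/2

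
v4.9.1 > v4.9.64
False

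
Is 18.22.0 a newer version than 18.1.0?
Yes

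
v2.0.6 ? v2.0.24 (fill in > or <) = <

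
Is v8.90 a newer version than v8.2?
Yes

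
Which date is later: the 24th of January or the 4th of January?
the 24th of January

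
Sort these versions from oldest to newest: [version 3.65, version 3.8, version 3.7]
[version 3.7, version 3.8, version 3.65]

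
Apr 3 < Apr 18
True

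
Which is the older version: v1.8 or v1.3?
v1.3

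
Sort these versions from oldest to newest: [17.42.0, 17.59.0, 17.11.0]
[17.11.0, 17.42.0, 17.59.0]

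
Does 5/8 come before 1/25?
No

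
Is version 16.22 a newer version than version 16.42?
No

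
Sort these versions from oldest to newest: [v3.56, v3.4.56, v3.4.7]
[v3.4.7, v3.4.56, v3.56]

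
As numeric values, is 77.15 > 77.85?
False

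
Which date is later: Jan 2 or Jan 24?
Jan 24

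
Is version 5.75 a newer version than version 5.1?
Yes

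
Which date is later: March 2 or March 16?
March 16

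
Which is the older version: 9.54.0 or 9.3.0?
9.3.0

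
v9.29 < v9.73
True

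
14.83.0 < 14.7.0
False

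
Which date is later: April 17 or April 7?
April 17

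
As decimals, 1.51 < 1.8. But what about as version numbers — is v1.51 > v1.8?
True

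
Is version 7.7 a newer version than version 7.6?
Yes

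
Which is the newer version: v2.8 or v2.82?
v2.82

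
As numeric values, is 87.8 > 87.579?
True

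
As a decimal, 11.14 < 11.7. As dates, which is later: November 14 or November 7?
November 14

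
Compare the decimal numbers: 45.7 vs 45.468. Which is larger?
45.7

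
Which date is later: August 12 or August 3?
August 12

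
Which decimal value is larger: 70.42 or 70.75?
70.75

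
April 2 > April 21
False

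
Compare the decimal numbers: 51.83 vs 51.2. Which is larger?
51.83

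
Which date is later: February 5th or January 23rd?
February 5th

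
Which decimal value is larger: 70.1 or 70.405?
70.405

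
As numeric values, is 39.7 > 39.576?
True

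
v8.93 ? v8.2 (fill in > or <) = >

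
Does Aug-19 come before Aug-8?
No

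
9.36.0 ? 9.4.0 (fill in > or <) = >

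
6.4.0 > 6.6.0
False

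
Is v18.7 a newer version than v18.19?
No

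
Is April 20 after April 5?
Yes. Day 20 comes after day 5 in April — this is a date comparison, not a decimal one (the decimal 4.20 would be smaller than 4.5).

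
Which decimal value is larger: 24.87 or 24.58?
24.87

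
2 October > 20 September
True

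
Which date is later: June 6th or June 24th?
June 24th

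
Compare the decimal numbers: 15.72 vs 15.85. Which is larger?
15.85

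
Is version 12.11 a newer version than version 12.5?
Yes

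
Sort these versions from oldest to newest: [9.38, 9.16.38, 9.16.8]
[9.16.8, 9.16.38, 9.38]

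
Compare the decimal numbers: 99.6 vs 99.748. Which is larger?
99.748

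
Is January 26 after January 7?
Yes. Day 26 comes after day 7 in January — this is a date comparison, not a decimal one (the decimal 1.26 would be smaller than 1.7).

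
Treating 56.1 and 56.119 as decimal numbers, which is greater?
56.119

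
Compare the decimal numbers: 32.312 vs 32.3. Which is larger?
32.312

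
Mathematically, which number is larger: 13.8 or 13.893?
13.893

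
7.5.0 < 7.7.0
True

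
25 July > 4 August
False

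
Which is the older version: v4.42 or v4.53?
v4.42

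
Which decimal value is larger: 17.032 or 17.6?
17.6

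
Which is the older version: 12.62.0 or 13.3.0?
12.62.0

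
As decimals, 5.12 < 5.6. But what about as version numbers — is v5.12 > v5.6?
True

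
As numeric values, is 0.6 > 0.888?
False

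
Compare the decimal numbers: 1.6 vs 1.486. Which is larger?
1.6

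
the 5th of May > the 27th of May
False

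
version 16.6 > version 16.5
True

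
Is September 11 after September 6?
Yes. Day 11 comes after day 6 in September — this is a date comparison, not a decimal one (the decimal 9.11 would be smaller than 9.6).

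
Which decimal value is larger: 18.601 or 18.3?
18.601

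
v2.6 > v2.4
True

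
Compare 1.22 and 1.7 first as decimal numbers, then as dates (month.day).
As decimals: 1.22 < 1.7. As dates: 1/22 is later than 1/7 (day 22 > day 7).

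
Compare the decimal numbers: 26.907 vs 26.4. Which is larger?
26.907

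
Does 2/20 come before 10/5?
Yes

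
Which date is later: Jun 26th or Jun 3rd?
Jun 26th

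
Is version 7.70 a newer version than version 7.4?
Yes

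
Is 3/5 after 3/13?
No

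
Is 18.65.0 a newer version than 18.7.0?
Yes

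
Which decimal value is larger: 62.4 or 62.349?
62.4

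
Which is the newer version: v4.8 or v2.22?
v4.8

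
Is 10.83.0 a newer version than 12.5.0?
No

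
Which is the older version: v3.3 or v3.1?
v3.1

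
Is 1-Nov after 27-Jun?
Yes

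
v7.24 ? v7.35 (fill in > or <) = <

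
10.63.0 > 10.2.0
True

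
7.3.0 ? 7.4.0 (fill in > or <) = <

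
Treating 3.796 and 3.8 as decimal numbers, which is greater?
3.8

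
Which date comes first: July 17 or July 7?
July 7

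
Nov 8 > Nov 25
False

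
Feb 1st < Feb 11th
True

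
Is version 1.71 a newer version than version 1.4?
Yes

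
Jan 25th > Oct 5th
False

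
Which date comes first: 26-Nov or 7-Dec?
26-Nov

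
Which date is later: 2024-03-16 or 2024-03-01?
2024-03-16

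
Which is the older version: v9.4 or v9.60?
v9.4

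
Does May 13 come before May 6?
No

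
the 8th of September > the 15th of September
False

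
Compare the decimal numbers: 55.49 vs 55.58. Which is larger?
55.58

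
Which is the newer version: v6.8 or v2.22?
v6.8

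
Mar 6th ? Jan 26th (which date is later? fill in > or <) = >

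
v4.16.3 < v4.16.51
True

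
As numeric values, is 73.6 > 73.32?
True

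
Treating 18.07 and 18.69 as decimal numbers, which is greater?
18.69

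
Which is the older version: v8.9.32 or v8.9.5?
v8.9.5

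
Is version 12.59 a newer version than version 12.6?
Yes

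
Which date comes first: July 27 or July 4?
July 4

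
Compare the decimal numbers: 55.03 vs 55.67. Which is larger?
55.67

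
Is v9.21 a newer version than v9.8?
Yes. Version numbers are compared segment by segment as integers, not as decimals: minor version 21 > 8, so v9.21 > v9.8 (even though the decimal 9.21 < 9.8).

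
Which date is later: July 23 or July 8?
July 23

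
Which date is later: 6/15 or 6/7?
6/15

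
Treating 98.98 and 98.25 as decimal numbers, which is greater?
98.98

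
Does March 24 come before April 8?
Yes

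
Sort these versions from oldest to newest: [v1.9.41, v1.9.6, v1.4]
[v1.4, v1.9.6, v1.9.41]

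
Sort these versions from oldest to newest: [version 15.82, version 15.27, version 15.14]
[version 15.14, version 15.27, version 15.82]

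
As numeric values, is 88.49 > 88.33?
True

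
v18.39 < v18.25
False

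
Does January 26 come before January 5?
No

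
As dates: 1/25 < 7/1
True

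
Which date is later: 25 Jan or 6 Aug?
6 Aug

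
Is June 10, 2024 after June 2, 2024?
Yes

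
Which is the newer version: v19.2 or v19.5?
v19.5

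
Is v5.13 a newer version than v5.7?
Yes. Version numbers are compared segment by segment as integers, not as decimals: minor version 13 > 7, so v5.13 > v5.7 (even though the decimal 5.13 < 5.7).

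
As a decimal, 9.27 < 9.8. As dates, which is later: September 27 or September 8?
September 27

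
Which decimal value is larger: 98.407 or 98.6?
98.6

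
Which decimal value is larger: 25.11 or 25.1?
25.11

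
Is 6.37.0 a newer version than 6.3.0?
Yes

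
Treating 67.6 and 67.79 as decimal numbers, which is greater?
67.79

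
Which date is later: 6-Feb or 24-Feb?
24-Feb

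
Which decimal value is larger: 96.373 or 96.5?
96.5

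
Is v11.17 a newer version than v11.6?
Yes. Version numbers are compared segment by segment as integers, not as decimals: minor version 17 > 6, so v11.17 > v11.6 (even though the decimal 11.17 < 11.6).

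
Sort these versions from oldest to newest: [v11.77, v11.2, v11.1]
[v11.1, v11.2, v11.77]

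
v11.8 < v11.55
True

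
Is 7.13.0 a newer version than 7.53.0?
No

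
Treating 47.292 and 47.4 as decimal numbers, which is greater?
47.4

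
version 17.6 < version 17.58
True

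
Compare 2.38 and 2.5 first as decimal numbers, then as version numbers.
As decimals: 2.38 < 2.5. As versions: v2.38 > v2.5 (minor version 38 > 5).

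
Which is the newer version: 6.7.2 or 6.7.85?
6.7.85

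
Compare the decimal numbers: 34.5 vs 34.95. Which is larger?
34.95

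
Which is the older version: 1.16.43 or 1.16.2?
1.16.2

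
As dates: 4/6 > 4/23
False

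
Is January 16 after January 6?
Yes. Day 16 comes after day 6 in January — this is a date comparison, not a decimal one (the decimal 1.16 would be smaller than 1.6).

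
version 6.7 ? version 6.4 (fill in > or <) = >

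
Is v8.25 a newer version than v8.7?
Yes. Version numbers are compared segment by segment as integers, not as decimals: minor version 25 > 7, so v8.25 > v8.7 (even though the decimal 8.25 < 8.7).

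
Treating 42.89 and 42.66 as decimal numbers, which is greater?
42.89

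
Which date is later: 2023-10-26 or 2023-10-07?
2023-10-26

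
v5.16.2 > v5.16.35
False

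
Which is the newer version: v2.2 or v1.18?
v2.2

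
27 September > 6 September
True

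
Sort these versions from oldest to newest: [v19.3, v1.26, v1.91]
[v1.26, v1.91, v19.3]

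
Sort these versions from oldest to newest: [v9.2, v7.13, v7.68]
[v7.13, v7.68, v9.2]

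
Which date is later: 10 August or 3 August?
10 August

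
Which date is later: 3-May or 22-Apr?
3-May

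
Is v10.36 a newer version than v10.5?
Yes. Version numbers are compared segment by segment as integers, not as decimals: minor version 36 > 5, so v10.36 > v10.5 (even though the decimal 10.36 < 10.5).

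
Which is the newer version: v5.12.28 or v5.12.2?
v5.12.28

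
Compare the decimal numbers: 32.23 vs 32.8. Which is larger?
32.8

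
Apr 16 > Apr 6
True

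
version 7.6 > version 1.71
True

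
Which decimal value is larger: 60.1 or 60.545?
60.545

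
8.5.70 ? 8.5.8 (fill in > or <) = >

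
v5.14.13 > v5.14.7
True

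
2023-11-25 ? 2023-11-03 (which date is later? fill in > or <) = >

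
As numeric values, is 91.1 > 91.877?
False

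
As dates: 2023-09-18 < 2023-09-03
False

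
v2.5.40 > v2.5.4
True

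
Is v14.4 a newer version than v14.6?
No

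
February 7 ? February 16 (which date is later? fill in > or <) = <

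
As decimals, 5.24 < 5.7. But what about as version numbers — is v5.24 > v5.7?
True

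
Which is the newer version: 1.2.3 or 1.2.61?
1.2.61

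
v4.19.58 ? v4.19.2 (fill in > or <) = >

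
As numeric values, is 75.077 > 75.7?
False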